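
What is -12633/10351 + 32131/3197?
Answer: 12704360/1438789 ≈ 8.8299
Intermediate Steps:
-12633/10351 + 32131/3197 = -12633*1/10351 + 32131*(1/3197) = -12633/10351 + 1397/139 = 12704360/1438789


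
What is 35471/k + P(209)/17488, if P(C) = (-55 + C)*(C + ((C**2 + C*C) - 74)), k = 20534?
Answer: 69326620035/89774648 ≈ 772.23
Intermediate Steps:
P(C) = (-55 + C)*(-74 + C + 2*C**2) (P(C) = (-55 + C)*(C + ((C**2 + C**2) - 74)) = (-55 + C)*(C + (2*C**2 - 74)) = (-55 + C)*(C + (-74 + 2*C**2)) = (-55 + C)*(-74 + C + 2*C**2))
35471/k + P(209)/17488 = 35471/20534 + (4070 - 129*209 - 109*209**2 + 2*209**3)/17488 = 35471*(1/20534) + (4070 - 26961 - 109*43681 + 2*9129329)*(1/17488) = 35471/20534 + (4070 - 26961 - 4761229 + 18258658)*(1/17488) = 35471/20534 + 13474538*(1/17488) = 35471/20534 + 6737269/8744 = 69326620035/89774648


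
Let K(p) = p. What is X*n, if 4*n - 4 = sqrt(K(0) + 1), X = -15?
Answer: -75/4 ≈ -18.750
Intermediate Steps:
n = 5/4 (n = 1 + sqrt(0 + 1)/4 = 1 + sqrt(1)/4 = 1 + (1/4)*1 = 1 + 1/4 = 5/4 ≈ 1.2500)
X*n = -15*5/4 = -75/4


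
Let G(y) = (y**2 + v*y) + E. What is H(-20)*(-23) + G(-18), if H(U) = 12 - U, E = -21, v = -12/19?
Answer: -8011/19 ≈ -421.63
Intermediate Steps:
v = -12/19 (v = -12*1/19 = -12/19 ≈ -0.63158)
G(y) = -21 + y**2 - 12*y/19 (G(y) = (y**2 - 12*y/19) - 21 = -21 + y**2 - 12*y/19)
H(-20)*(-23) + G(-18) = (12 - 1*(-20))*(-23) + (-21 + (-18)**2 - 12/19*(-18)) = (12 + 20)*(-23) + (-21 + 324 + 216/19) = 32*(-23) + 5973/19 = -736 + 5973/19 = -8011/19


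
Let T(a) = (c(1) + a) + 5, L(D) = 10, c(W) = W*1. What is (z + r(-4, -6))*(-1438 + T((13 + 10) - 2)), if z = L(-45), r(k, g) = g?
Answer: -5644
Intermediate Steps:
c(W) = W
T(a) = 6 + a (T(a) = (1 + a) + 5 = 6 + a)
z = 10
(z + r(-4, -6))*(-1438 + T((13 + 10) - 2)) = (10 - 6)*(-1438 + (6 + ((13 + 10) - 2))) = 4*(-1438 + (6 + (23 - 2))) = 4*(-1438 + (6 + 21)) = 4*(-1438 + 27) = 4*(-1411) = -5644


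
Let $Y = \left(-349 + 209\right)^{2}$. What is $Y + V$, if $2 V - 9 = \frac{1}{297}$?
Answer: $\frac{5822537}{297} \approx 19605.0$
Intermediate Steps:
$Y = 19600$ ($Y = \left(-140\right)^{2} = 19600$)
$V = \frac{1337}{297}$ ($V = \frac{9}{2} + \frac{1}{2 \cdot 297} = \frac{9}{2} + \frac{1}{2} \cdot \frac{1}{297} = \frac{9}{2} + \frac{1}{594} = \frac{1337}{297} \approx 4.5017$)
$Y + V = 19600 + \frac{1337}{297} = \frac{5822537}{297}$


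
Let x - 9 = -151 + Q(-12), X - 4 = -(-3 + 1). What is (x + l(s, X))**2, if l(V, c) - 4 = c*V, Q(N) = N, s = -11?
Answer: 46656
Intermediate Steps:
X = 6 (X = 4 - (-3 + 1) = 4 - 1*(-2) = 4 + 2 = 6)
l(V, c) = 4 + V*c (l(V, c) = 4 + c*V = 4 + V*c)
x = -154 (x = 9 + (-151 - 12) = 9 - 163 = -154)
(x + l(s, X))**2 = (-154 + (4 - 11*6))**2 = (-154 + (4 - 66))**2 = (-154 - 62)**2 = (-216)**2 = 46656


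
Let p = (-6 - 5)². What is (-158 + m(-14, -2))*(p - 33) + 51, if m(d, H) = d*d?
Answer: 3395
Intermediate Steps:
m(d, H) = d²
p = 121 (p = (-11)² = 121)
(-158 + m(-14, -2))*(p - 33) + 51 = (-158 + (-14)²)*(121 - 33) + 51 = (-158 + 196)*88 + 51 = 38*88 + 51 = 3344 + 51 = 3395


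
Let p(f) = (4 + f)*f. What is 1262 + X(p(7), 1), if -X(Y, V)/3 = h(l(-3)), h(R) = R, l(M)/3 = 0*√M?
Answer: 1262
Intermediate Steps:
l(M) = 0 (l(M) = 3*(0*√M) = 3*0 = 0)
p(f) = f*(4 + f)
X(Y, V) = 0 (X(Y, V) = -3*0 = 0)
1262 + X(p(7), 1) = 1262 + 0 = 1262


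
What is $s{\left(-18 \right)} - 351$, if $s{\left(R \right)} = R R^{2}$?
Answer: $-6183$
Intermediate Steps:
$s{\left(R \right)} = R^{3}$
$s{\left(-18 \right)} - 351 = \left(-18\right)^{3} - 351 = -5832 - 351 = -6183$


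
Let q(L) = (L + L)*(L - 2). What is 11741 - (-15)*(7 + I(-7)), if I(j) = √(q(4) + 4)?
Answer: 11846 + 30*√5 ≈ 11913.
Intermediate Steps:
q(L) = 2*L*(-2 + L) (q(L) = (2*L)*(-2 + L) = 2*L*(-2 + L))
I(j) = 2*√5 (I(j) = √(2*4*(-2 + 4) + 4) = √(2*4*2 + 4) = √(16 + 4) = √20 = 2*√5)
11741 - (-15)*(7 + I(-7)) = 11741 - (-15)*(7 + 2*√5) = 11741 - (-105 - 30*√5) = 11741 + (105 + 30*√5) = 11846 + 30*√5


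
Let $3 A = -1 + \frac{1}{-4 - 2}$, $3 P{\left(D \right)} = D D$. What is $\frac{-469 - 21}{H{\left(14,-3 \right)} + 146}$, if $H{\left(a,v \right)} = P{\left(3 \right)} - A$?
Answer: $- \frac{8820}{2689} \approx -3.28$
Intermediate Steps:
$P{\left(D \right)} = \frac{D^{2}}{3}$ ($P{\left(D \right)} = \frac{D D}{3} = \frac{D^{2}}{3}$)
$A = - \frac{7}{18}$ ($A = \frac{-1 + \frac{1}{-4 - 2}}{3} = \frac{-1 + \frac{1}{-6}}{3} = \frac{-1 - \frac{1}{6}}{3} = \frac{1}{3} \left(- \frac{7}{6}\right) = - \frac{7}{18} \approx -0.38889$)
$H{\left(a,v \right)} = \frac{61}{18}$ ($H{\left(a,v \right)} = \frac{3^{2}}{3} - - \frac{7}{18} = \frac{1}{3} \cdot 9 + \frac{7}{18} = 3 + \frac{7}{18} = \frac{61}{18}$)
$\frac{-469 - 21}{H{\left(14,-3 \right)} + 146} = \frac{-469 - 21}{\frac{61}{18} + 146} = - \frac{490}{\frac{2689}{18}} = \left(-490\right) \frac{18}{2689} = - \frac{8820}{2689}$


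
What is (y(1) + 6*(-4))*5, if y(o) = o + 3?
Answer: -100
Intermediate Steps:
y(o) = 3 + o
(y(1) + 6*(-4))*5 = ((3 + 1) + 6*(-4))*5 = (4 - 24)*5 = -20*5 = -100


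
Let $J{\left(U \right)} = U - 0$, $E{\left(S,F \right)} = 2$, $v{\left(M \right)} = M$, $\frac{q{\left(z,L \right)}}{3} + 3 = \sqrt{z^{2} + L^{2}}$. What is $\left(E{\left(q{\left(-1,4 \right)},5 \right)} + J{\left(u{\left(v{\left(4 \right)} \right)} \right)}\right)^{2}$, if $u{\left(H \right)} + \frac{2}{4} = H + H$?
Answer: $\frac{361}{4} \approx 90.25$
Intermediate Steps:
$q{\left(z,L \right)} = -9 + 3 \sqrt{L^{2} + z^{2}}$ ($q{\left(z,L \right)} = -9 + 3 \sqrt{z^{2} + L^{2}} = -9 + 3 \sqrt{L^{2} + z^{2}}$)
$u{\left(H \right)} = - \frac{1}{2} + 2 H$ ($u{\left(H \right)} = - \frac{1}{2} + \left(H + H\right) = - \frac{1}{2} + 2 H$)
$J{\left(U \right)} = U$ ($J{\left(U \right)} = U + 0 = U$)
$\left(E{\left(q{\left(-1,4 \right)},5 \right)} + J{\left(u{\left(v{\left(4 \right)} \right)} \right)}\right)^{2} = \left(2 + \left(- \frac{1}{2} + 2 \cdot 4\right)\right)^{2} = \left(2 + \left(- \frac{1}{2} + 8\right)\right)^{2} = \left(2 + \frac{15}{2}\right)^{2} = \left(\frac{19}{2}\right)^{2} = \frac{361}{4}$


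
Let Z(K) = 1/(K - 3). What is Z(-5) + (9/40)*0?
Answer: -⅛ ≈ -0.12500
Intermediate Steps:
Z(K) = 1/(-3 + K)
Z(-5) + (9/40)*0 = 1/(-3 - 5) + (9/40)*0 = 1/(-8) + (9*(1/40))*0 = -⅛ + (9/40)*0 = -⅛ + 0 = -⅛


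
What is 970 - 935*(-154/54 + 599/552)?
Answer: 13025455/4968 ≈ 2621.9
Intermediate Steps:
970 - 935*(-154/54 + 599/552) = 970 - 935*(-154*1/54 + 599*(1/552)) = 970 - 935*(-77/27 + 599/552) = 970 - 935*(-8777/4968) = 970 + 8206495/4968 = 13025455/4968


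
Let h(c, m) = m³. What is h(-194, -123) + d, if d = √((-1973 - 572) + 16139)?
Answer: -1860867 + √13594 ≈ -1.8608e+6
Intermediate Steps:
d = √13594 (d = √(-2545 + 16139) = √13594 ≈ 116.59)
h(-194, -123) + d = (-123)³ + √13594 = -1860867 + √13594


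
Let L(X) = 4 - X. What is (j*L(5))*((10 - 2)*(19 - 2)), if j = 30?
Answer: -4080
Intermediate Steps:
(j*L(5))*((10 - 2)*(19 - 2)) = (30*(4 - 1*5))*((10 - 2)*(19 - 2)) = (30*(4 - 5))*(8*17) = (30*(-1))*136 = -30*136 = -4080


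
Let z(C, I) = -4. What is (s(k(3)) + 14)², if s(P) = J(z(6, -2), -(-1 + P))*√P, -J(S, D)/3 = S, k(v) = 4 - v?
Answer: 676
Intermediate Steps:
J(S, D) = -3*S
s(P) = 12*√P (s(P) = (-3*(-4))*√P = 12*√P)
(s(k(3)) + 14)² = (12*√(4 - 1*3) + 14)² = (12*√(4 - 3) + 14)² = (12*√1 + 14)² = (12*1 + 14)² = (12 + 14)² = 26² = 676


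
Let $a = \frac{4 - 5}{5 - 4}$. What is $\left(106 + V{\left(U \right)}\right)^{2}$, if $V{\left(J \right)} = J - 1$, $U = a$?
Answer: $10816$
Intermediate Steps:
$a = -1$ ($a = - 1^{-1} = \left(-1\right) 1 = -1$)
$U = -1$
$V{\left(J \right)} = -1 + J$ ($V{\left(J \right)} = J - 1 = -1 + J$)
$\left(106 + V{\left(U \right)}\right)^{2} = \left(106 - 2\right)^{2} = 104^{2} = 10816$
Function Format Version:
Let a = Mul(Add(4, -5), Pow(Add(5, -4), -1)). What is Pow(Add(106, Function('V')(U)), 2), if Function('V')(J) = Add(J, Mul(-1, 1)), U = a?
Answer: 10816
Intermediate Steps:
a = -1 (a = Mul(-1, Pow(1, -1)) = Mul(-1, 1) = -1)
U = -1
Function('V')(J) = Add(-1, J) (Function('V')(J) = Add(J, -1) = Add(-1, J))
Pow(Add(106, Function('V')(U)), 2) = Pow(Add(106, Add(-1, -1)), 2) = Pow(Add(106, -2), 2) = Pow(104, 2) = 10816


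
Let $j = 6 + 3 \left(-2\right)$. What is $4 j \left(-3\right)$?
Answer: $0$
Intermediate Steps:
$j = 0$ ($j = 6 - 6 = 0$)
$4 j \left(-3\right) = 4 \cdot 0 \left(-3\right) = 0 \left(-3\right) = 0$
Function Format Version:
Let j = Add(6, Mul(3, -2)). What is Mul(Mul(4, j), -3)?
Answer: 0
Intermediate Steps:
j = 0 (j = Add(6, -6) = 0)
Mul(Mul(4, j), -3) = Mul(Mul(4, 0), -3) = Mul(0, -3) = 0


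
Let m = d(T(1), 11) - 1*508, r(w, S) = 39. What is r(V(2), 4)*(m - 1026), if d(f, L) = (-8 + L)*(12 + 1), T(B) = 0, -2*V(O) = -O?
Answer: -58305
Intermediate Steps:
V(O) = O/2 (V(O) = -(-1)*O/2 = O/2)
d(f, L) = -104 + 13*L (d(f, L) = (-8 + L)*13 = -104 + 13*L)
m = -469 (m = (-104 + 13*11) - 1*508 = (-104 + 143) - 508 = 39 - 508 = -469)
r(V(2), 4)*(m - 1026) = 39*(-469 - 1026) = 39*(-1495) = -58305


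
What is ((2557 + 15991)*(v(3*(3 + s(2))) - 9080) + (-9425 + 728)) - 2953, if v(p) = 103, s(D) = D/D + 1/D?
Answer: -166517046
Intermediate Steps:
s(D) = 1 + 1/D
((2557 + 15991)*(v(3*(3 + s(2))) - 9080) + (-9425 + 728)) - 2953 = ((2557 + 15991)*(103 - 9080) + (-9425 + 728)) - 2953 = (18548*(-8977) - 8697) - 2953 = (-166505396 - 8697) - 2953 = -166514093 - 2953 = -166517046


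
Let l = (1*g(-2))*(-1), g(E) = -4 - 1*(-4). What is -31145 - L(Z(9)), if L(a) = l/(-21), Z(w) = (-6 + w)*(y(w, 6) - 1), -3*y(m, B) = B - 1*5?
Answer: -31145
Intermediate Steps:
y(m, B) = 5/3 - B/3 (y(m, B) = -(B - 1*5)/3 = -(B - 5)/3 = -(-5 + B)/3 = 5/3 - B/3)
Z(w) = 8 - 4*w/3 (Z(w) = (-6 + w)*((5/3 - ⅓*6) - 1) = (-6 + w)*((5/3 - 2) - 1) = (-6 + w)*(-⅓ - 1) = (-6 + w)*(-4/3) = 8 - 4*w/3)
g(E) = 0 (g(E) = -4 + 4 = 0)
l = 0 (l = (1*0)*(-1) = 0*(-1) = 0)
L(a) = 0 (L(a) = 0/(-21) = 0*(-1/21) = 0)
-31145 - L(Z(9)) = -31145 - 1*0 = -31145 + 0 = -31145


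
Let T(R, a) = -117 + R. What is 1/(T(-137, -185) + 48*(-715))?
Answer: -1/34574 ≈ -2.8923e-5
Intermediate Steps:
1/(T(-137, -185) + 48*(-715)) = 1/((-117 - 137) + 48*(-715)) = 1/(-254 - 34320) = 1/(-34574) = -1/34574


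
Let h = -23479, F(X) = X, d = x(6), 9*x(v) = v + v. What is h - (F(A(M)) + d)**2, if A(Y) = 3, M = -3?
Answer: -211480/9 ≈ -23498.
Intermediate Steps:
x(v) = 2*v/9 (x(v) = (v + v)/9 = (2*v)/9 = 2*v/9)
d = 4/3 (d = (2/9)*6 = 4/3 ≈ 1.3333)
h - (F(A(M)) + d)**2 = -23479 - (3 + 4/3)**2 = -23479 - (13/3)**2 = -23479 - 1*169/9 = -23479 - 169/9 = -211480/9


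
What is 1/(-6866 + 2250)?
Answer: -1/4616 ≈ -0.00021664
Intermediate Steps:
1/(-6866 + 2250) = 1/(-4616) = -1/4616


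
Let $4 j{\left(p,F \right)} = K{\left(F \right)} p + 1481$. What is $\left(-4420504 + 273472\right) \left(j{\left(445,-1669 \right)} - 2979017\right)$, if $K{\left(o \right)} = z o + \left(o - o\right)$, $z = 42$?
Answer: $44692768105326$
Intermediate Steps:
$K{\left(o \right)} = 42 o$ ($K{\left(o \right)} = 42 o + \left(o - o\right) = 42 o + 0 = 42 o$)
$j{\left(p,F \right)} = \frac{1481}{4} + \frac{21 F p}{2}$ ($j{\left(p,F \right)} = \frac{42 F p + 1481}{4} = \frac{1481 + 42 F p}{4} = \frac{1481}{4} + \frac{21 F p}{2}$)
$\left(-4420504 + 273472\right) \left(j{\left(445,-1669 \right)} - 2979017\right) = \left(-4420504 + 273472\right) \left(\left(\frac{1481}{4} + \frac{21}{2} \left(-1669\right) 445\right) - 2979017\right) = - 4147032 \left(\left(\frac{1481}{4} - \frac{15596805}{2}\right) - 2979017\right) = - 4147032 \left(- \frac{31192129}{4} - 2979017\right) = \left(-4147032\right) \left(- \frac{43108197}{4}\right) = 44692768105326$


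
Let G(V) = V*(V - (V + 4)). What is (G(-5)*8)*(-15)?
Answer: -2400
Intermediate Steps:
G(V) = -4*V (G(V) = V*(V - (4 + V)) = V*(V + (-4 - V)) = V*(-4) = -4*V)
(G(-5)*8)*(-15) = (-4*(-5)*8)*(-15) = (20*8)*(-15) = 160*(-15) = -2400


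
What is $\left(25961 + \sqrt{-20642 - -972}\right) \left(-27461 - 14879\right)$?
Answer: $-1099188740 - 42340 i \sqrt{19670} \approx -1.0992 \cdot 10^{9} - 5.9382 \cdot 10^{6} i$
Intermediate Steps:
$\left(25961 + \sqrt{-20642 - -972}\right) \left(-27461 - 14879\right) = \left(25961 + \sqrt{-20642 + \left(1005 - 33\right)}\right) \left(-42340\right) = \left(25961 + \sqrt{-20642 + 972}\right) \left(-42340\right) = \left(25961 + \sqrt{-19670}\right) \left(-42340\right) = \left(25961 + i \sqrt{19670}\right) \left(-42340\right) = -1099188740 - 42340 i \sqrt{19670}$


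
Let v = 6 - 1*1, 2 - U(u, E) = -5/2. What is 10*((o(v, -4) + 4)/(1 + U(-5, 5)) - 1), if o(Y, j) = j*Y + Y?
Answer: -30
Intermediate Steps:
U(u, E) = 9/2 (U(u, E) = 2 - (-5)/2 = 2 - 1*(-5/2) = 2 + 5/2 = 9/2)
v = 5 (v = 6 - 1 = 5)
o(Y, j) = Y + Y*j (o(Y, j) = Y*j + Y = Y + Y*j)
10*((o(v, -4) + 4)/(1 + U(-5, 5)) - 1) = 10*((5*(1 - 4) + 4)/(1 + 9/2) - 1) = 10*((5*(-3) + 4)/(11/2) - 1) = 10*((-15 + 4)*(2/11) - 1) = 10*(-11*2/11 - 1) = 10*(-2 - 1) = 10*(-3) = -30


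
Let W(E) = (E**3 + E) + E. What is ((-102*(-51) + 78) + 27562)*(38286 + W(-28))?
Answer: 534602076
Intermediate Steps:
W(E) = E**3 + 2*E (W(E) = (E + E**3) + E = E**3 + 2*E)
((-102*(-51) + 78) + 27562)*(38286 + W(-28)) = ((-102*(-51) + 78) + 27562)*(38286 - 28*(2 + (-28)**2)) = ((5202 + 78) + 27562)*(38286 - 28*(2 + 784)) = (5280 + 27562)*(38286 - 28*786) = 32842*(38286 - 22008) = 32842*16278 = 534602076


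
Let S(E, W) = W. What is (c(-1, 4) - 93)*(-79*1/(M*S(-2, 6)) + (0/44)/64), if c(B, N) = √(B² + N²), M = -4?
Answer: -2449/8 + 79*√17/24 ≈ -292.55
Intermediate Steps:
(c(-1, 4) - 93)*(-79*1/(M*S(-2, 6)) + (0/44)/64) = (√((-1)² + 4²) - 93)*(-79/((-4*6)) + (0/44)/64) = (√(1 + 16) - 93)*(-79/(-24) + (0*(1/44))*(1/64)) = (√17 - 93)*(-79*(-1/24) + 0*(1/64)) = (-93 + √17)*(79/24 + 0) = (-93 + √17)*(79/24) = -2449/8 + 79*√17/24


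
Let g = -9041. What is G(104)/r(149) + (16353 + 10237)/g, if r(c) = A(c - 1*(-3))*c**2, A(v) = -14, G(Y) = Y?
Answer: -4132742262/1405034687 ≈ -2.9414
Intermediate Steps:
r(c) = -14*c**2
G(104)/r(149) + (16353 + 10237)/g = 104/((-14*149**2)) + (16353 + 10237)/(-9041) = 104/((-14*22201)) + 26590*(-1/9041) = 104/(-310814) - 26590/9041 = 104*(-1/310814) - 26590/9041 = -52/155407 - 26590/9041 = -4132742262/1405034687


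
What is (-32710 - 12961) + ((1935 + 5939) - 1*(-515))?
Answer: -37282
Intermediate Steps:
(-32710 - 12961) + ((1935 + 5939) - 1*(-515)) = -45671 + (7874 + 515) = -45671 + 8389 = -37282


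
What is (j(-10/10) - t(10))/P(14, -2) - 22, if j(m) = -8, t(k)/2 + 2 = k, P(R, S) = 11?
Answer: -266/11 ≈ -24.182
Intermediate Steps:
t(k) = -4 + 2*k
(j(-10/10) - t(10))/P(14, -2) - 22 = (-8 - (-4 + 2*10))/11 - 22 = (-8 - (-4 + 20))/11 - 22 = (-8 - 1*16)/11 - 22 = (-8 - 16)/11 - 22 = (1/11)*(-24) - 22 = -24/11 - 22 = -266/11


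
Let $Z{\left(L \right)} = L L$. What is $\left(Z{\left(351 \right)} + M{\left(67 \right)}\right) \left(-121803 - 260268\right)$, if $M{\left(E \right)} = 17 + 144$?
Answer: $-47133042702$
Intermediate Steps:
$Z{\left(L \right)} = L^{2}$
$M{\left(E \right)} = 161$
$\left(Z{\left(351 \right)} + M{\left(67 \right)}\right) \left(-121803 - 260268\right) = \left(351^{2} + 161\right) \left(-121803 - 260268\right) = \left(123201 + 161\right) \left(-382071\right) = 123362 \left(-382071\right) = -47133042702$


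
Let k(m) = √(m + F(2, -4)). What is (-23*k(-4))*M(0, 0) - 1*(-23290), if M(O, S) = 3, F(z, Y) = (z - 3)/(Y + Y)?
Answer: 23290 - 69*I*√62/4 ≈ 23290.0 - 135.83*I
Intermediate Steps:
F(z, Y) = (-3 + z)/(2*Y) (F(z, Y) = (-3 + z)/((2*Y)) = (-3 + z)*(1/(2*Y)) = (-3 + z)/(2*Y))
k(m) = √(⅛ + m) (k(m) = √(m + (½)*(-3 + 2)/(-4)) = √(m + (½)*(-¼)*(-1)) = √(m + ⅛) = √(⅛ + m))
(-23*k(-4))*M(0, 0) - 1*(-23290) = -23*√(2 + 16*(-4))/4*3 - 1*(-23290) = -23*√(2 - 64)/4*3 + 23290 = -23*√(-62)/4*3 + 23290 = -23*I*√62/4*3 + 23290 = -69*I*√62/4 + 23290 = 23290 - 69*I*√62/4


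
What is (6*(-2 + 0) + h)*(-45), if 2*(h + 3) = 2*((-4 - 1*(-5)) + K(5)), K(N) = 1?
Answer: 585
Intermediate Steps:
h = -1 (h = -3 + (2*((-4 - 1*(-5)) + 1))/2 = -3 + (2*((-4 + 5) + 1))/2 = -3 + (2*(1 + 1))/2 = -3 + (2*2)/2 = -3 + (½)*4 = -3 + 2 = -1)
(6*(-2 + 0) + h)*(-45) = (6*(-2 + 0) - 1)*(-45) = (6*(-2) - 1)*(-45) = (-12 - 1)*(-45) = -13*(-45) = 585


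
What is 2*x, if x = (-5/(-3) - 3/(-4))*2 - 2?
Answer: 17/3 ≈ 5.6667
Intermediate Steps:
x = 17/6 (x = (-5*(-⅓) - 3*(-¼))*2 - 2 = (5/3 + ¾)*2 - 2 = (29/12)*2 - 2 = 29/6 - 2 = 17/6 ≈ 2.8333)
2*x = 2*(17/6) = 17/3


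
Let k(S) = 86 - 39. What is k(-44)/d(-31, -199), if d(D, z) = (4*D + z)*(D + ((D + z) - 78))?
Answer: 47/109497 ≈ 0.00042924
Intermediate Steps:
k(S) = 47
d(D, z) = (z + 4*D)*(-78 + z + 2*D) (d(D, z) = (z + 4*D)*(D + (-78 + D + z)) = (z + 4*D)*(-78 + z + 2*D))
k(-44)/d(-31, -199) = 47/((-199)**2 - 312*(-31) - 78*(-199) + 8*(-31)**2 + 6*(-31)*(-199)) = 47/(39601 + 9672 + 15522 + 8*961 + 37014) = 47/(39601 + 9672 + 15522 + 7688 + 37014) = 47/109497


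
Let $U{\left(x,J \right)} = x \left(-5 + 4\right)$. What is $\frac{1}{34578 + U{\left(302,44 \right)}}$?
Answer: $\frac{1}{34276} \approx 2.9175 \cdot 10^{-5}$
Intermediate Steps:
$U{\left(x,J \right)} = - x$ ($U{\left(x,J \right)} = x \left(-1\right) = - x$)
$\frac{1}{34578 + U{\left(302,44 \right)}} = \frac{1}{34578 - 302} = \frac{1}{34276}$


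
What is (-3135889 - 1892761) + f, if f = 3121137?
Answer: -1907513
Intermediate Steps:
(-3135889 - 1892761) + f = (-3135889 - 1892761) + 3121137 = -5028650 + 3121137 = -1907513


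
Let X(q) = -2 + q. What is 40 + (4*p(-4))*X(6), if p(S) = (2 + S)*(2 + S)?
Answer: 104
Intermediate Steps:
p(S) = (2 + S)²
40 + (4*p(-4))*X(6) = 40 + (4*(2 - 4)²)*(-2 + 6) = 40 + (4*(-2)²)*4 = 40 + (4*4)*4 = 40 + 16*4 = 40 + 64 = 104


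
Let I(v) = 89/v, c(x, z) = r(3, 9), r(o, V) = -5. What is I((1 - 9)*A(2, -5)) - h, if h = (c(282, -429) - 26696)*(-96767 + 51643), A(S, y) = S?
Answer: -19277694873/16 ≈ -1.2049e+9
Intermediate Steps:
c(x, z) = -5
h = 1204855924 (h = (-5 - 26696)*(-96767 + 51643) = -26701*(-45124) = 1204855924)
I((1 - 9)*A(2, -5)) - h = 89/(((1 - 9)*2)) - 1*1204855924 = 89/((-8*2)) - 1204855924 = 89/(-16) - 1204855924 = 89*(-1/16) - 1204855924 = -89/16 - 1204855924 = -19277694873/16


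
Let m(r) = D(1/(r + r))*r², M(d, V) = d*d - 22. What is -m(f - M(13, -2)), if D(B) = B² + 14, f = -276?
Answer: -10020025/4 ≈ -2.5050e+6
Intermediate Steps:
D(B) = 14 + B²
M(d, V) = -22 + d² (M(d, V) = d² - 22 = -22 + d²)
m(r) = r²*(14 + 1/(4*r²)) (m(r) = (14 + (1/(r + r))²)*r² = (14 + (1/(2*r))²)*r² = (14 + 1/(4*r²))*r² = r²*(14 + 1/(4*r²)))
-m(f - M(13, -2)) = -(¼ + 14*(-276 - (-22 + 13²))²) = -(¼ + 14*(-276 - (-22 + 169))²) = -(¼ + 14*(-276 - 1*147)²) = -(¼ + 14*(-276 - 147)²) = -(¼ + 14*(-423)²) = -(¼ + 14*178929) = -(¼ + 2505006) = -1*10020025/4 = -10020025/4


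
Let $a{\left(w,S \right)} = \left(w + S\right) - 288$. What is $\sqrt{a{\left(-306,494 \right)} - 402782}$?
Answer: $i \sqrt{402882} \approx 634.73 i$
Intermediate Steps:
$a{\left(w,S \right)} = -288 + S + w$ ($a{\left(w,S \right)} = \left(S + w\right) - 288 = -288 + S + w$)
$\sqrt{a{\left(-306,494 \right)} - 402782} = \sqrt{\left(-288 + 494 - 306\right) - 402782} = \sqrt{-100 - 402782} = \sqrt{-402882} = i \sqrt{402882}$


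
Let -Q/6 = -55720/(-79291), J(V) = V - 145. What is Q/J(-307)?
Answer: 83580/8959883 ≈ 0.0093282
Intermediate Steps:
J(V) = -145 + V
Q = -334320/79291 (Q = -(-334320)/(-79291) = -(-334320)*(-1)/79291 = -6*55720/79291 = -334320/79291 ≈ -4.2164)
Q/J(-307) = -334320/(79291*(-145 - 307)) = -334320/79291/(-452) = -334320/79291*(-1/452) = 83580/8959883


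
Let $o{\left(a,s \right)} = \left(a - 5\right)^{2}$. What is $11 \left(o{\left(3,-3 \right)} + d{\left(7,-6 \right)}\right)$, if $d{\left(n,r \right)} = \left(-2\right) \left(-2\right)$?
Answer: $88$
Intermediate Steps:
$o{\left(a,s \right)} = \left(-5 + a\right)^{2}$
$d{\left(n,r \right)} = 4$
$11 \left(o{\left(3,-3 \right)} + d{\left(7,-6 \right)}\right) = 11 \left(\left(-5 + 3\right)^{2} + 4\right) = 11 \left(\left(-2\right)^{2} + 4\right) = 11 \left(4 + 4\right) = 11 \cdot 8 = 88$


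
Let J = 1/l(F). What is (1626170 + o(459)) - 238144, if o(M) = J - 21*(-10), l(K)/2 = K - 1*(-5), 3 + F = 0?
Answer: 5552945/4 ≈ 1.3882e+6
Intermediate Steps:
F = -3 (F = -3 + 0 = -3)
l(K) = 10 + 2*K (l(K) = 2*(K - 1*(-5)) = 2*(K + 5) = 2*(5 + K) = 10 + 2*K)
J = ¼ (J = 1/(10 + 2*(-3)) = 1/(10 - 6) = 1/4 = ¼ ≈ 0.25000)
o(M) = 841/4 (o(M) = ¼ - 21*(-10) = ¼ + 210 = 841/4)
(1626170 + o(459)) - 238144 = (1626170 + 841/4) - 238144 = 6505521/4 - 238144 = 5552945/4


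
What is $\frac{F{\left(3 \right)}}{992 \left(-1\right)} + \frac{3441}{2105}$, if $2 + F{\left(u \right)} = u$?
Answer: $\frac{3411367}{2088160} \approx 1.6337$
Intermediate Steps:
$F{\left(u \right)} = -2 + u$
$\frac{F{\left(3 \right)}}{992 \left(-1\right)} + \frac{3441}{2105} = \frac{-2 + 3}{992 \left(-1\right)} + \frac{3441}{2105} = 1 \frac{1}{-992} + 3441 \cdot \frac{1}{2105} = 1 \left(- \frac{1}{992}\right) + \frac{3441}{2105} = - \frac{1}{992} + \frac{3441}{2105} = \frac{3411367}{2088160}$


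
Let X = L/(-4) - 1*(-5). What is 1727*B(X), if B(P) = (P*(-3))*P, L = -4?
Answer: -186516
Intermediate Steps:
X = 6 (X = -4/(-4) - 1*(-5) = -4*(-1/4) + 5 = 1 + 5 = 6)
B(P) = -3*P**2 (B(P) = (-3*P)*P = -3*P**2)
1727*B(X) = 1727*(-3*6**2) = 1727*(-3*36) = 1727*(-108) = -186516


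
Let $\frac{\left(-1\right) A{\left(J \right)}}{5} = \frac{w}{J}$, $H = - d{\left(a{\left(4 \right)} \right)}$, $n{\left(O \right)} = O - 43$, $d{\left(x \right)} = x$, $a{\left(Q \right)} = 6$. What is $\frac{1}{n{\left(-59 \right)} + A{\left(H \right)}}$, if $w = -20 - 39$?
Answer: $- \frac{6}{907} \approx -0.0066152$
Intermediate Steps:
$n{\left(O \right)} = -43 + O$ ($n{\left(O \right)} = O - 43 = -43 + O$)
$H = -6$ ($H = \left(-1\right) 6 = -6$)
$w = -59$
$A{\left(J \right)} = \frac{295}{J}$ ($A{\left(J \right)} = - 5 \left(- \frac{59}{J}\right) = \frac{295}{J}$)
$\frac{1}{n{\left(-59 \right)} + A{\left(H \right)}} = \frac{1}{\left(-43 - 59\right) + \frac{295}{-6}} = \frac{1}{-102 + 295 \left(- \frac{1}{6}\right)} = \frac{1}{-102 - \frac{295}{6}} = \frac{1}{- \frac{907}{6}} = - \frac{6}{907}$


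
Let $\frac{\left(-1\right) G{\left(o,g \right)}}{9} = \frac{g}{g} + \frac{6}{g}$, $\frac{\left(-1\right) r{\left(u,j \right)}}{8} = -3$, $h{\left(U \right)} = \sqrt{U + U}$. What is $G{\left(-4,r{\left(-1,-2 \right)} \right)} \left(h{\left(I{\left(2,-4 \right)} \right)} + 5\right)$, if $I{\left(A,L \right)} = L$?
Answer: $- \frac{225}{4} - \frac{45 i \sqrt{2}}{2} \approx -56.25 - 31.82 i$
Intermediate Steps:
$h{\left(U \right)} = \sqrt{2} \sqrt{U}$ ($h{\left(U \right)} = \sqrt{2 U} = \sqrt{2} \sqrt{U}$)
$r{\left(u,j \right)} = 24$ ($r{\left(u,j \right)} = \left(-8\right) \left(-3\right) = 24$)
$G{\left(o,g \right)} = -9 - \frac{54}{g}$ ($G{\left(o,g \right)} = - 9 \left(\frac{g}{g} + \frac{6}{g}\right) = - 9 \left(1 + \frac{6}{g}\right) = -9 - \frac{54}{g}$)
$G{\left(-4,r{\left(-1,-2 \right)} \right)} \left(h{\left(I{\left(2,-4 \right)} \right)} + 5\right) = \left(-9 - \frac{54}{24}\right) \left(\sqrt{2} \sqrt{-4} + 5\right) = \left(-9 - \frac{9}{4}\right) \left(\sqrt{2} \cdot 2 i + 5\right) = \left(-9 - \frac{9}{4}\right) \left(2 i \sqrt{2} + 5\right) = - \frac{45 \left(5 + 2 i \sqrt{2}\right)}{4} = - \frac{225}{4} - \frac{45 i \sqrt{2}}{2}$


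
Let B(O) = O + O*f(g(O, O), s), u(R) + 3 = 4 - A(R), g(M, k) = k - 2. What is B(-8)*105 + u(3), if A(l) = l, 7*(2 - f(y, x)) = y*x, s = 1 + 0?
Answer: -3722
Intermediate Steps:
g(M, k) = -2 + k
s = 1
f(y, x) = 2 - x*y/7 (f(y, x) = 2 - y*x/7 = 2 - x*y/7)
u(R) = 1 - R (u(R) = -3 + (4 - R) = 1 - R)
B(O) = O + O*(16/7 - O/7) (B(O) = O + O*(2 - 1/7*1*(-2 + O)) = O + O*(2 + (2/7 - O/7)) = O + O*(16/7 - O/7))
B(-8)*105 + u(3) = ((1/7)*(-8)*(23 - 1*(-8)))*105 + (1 - 1*3) = ((1/7)*(-8)*(23 + 8))*105 + (1 - 3) = ((1/7)*(-8)*31)*105 - 2 = -248/7*105 - 2 = -3720 - 2 = -3722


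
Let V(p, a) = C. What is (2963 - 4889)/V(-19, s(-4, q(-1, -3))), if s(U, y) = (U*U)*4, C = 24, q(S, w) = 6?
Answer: -321/4 ≈ -80.250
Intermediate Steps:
s(U, y) = 4*U² (s(U, y) = U²*4 = 4*U²)
V(p, a) = 24
(2963 - 4889)/V(-19, s(-4, q(-1, -3))) = (2963 - 4889)/24 = (1/24)*(-1926) = -321/4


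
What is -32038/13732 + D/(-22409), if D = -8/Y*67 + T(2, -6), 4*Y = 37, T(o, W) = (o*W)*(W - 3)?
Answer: -13294597359/5692827178 ≈ -2.3353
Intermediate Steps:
T(o, W) = W*o*(-3 + W) (T(o, W) = (W*o)*(-3 + W) = W*o*(-3 + W))
Y = 37/4 (Y = (1/4)*37 = 37/4 ≈ 9.2500)
D = 1852/37 (D = -8/37/4*67 - 6*2*(-3 - 6) = -8*4/37*67 - 6*2*(-9) = -32/37*67 + 108 = -2144/37 + 108 = 1852/37 ≈ 50.054)
-32038/13732 + D/(-22409) = -32038/13732 + (1852/37)/(-22409) = -32038*1/13732 + (1852/37)*(-1/22409) = -16019/6866 - 1852/829133 = -13294597359/5692827178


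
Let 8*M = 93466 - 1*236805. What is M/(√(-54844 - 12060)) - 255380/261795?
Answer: -51076/52359 + 143339*I*√16726/267616 ≈ -0.9755 + 69.271*I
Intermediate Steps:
M = -143339/8 (M = (93466 - 1*236805)/8 = (93466 - 236805)/8 = (⅛)*(-143339) = -143339/8 ≈ -17917.)
M/(√(-54844 - 12060)) - 255380/261795 = -143339/(8*√(-54844 - 12060)) - 255380/261795 = -143339*(-I*√16726/33452)/8 - 255380*1/261795 = -143339*(-I*√16726/33452)/8 - 51076/52359 = -(-143339)*I*√16726/267616 - 51076/52359 = 143339*I*√16726/267616 - 51076/52359 = -51076/52359 + 143339*I*√16726/267616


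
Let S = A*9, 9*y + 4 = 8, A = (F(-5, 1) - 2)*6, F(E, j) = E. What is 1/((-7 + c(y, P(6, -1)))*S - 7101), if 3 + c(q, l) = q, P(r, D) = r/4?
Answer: -1/3489 ≈ -0.00028661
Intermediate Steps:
A = -42 (A = (-5 - 2)*6 = -7*6 = -42)
P(r, D) = r/4 (P(r, D) = r*(¼) = r/4)
y = 4/9 (y = -4/9 + (⅑)*8 = -4/9 + 8/9 = 4/9 ≈ 0.44444)
S = -378 (S = -42*9 = -378)
c(q, l) = -3 + q
1/((-7 + c(y, P(6, -1)))*S - 7101) = 1/((-7 + (-3 + 4/9))*(-378) - 7101) = 1/((-7 - 23/9)*(-378) - 7101) = 1/(-86/9*(-378) - 7101) = 1/(3612 - 7101) = 1/(-3489) = -1/3489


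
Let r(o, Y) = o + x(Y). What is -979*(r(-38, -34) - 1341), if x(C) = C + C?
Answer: 1416613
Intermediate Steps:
x(C) = 2*C
r(o, Y) = o + 2*Y
-979*(r(-38, -34) - 1341) = -979*((-38 + 2*(-34)) - 1341) = -979*((-38 - 68) - 1341) = -979*(-106 - 1341) = -979*(-1447) = 1416613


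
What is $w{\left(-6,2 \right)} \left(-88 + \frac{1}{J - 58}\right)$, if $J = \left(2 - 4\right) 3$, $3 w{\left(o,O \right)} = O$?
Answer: $- \frac{5633}{96} \approx -58.677$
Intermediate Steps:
$w{\left(o,O \right)} = \frac{O}{3}$
$J = -6$ ($J = \left(-2\right) 3 = -6$)
$w{\left(-6,2 \right)} \left(-88 + \frac{1}{J - 58}\right) = \frac{1}{3} \cdot 2 \left(-88 + \frac{1}{-6 - 58}\right) = \frac{2 \left(-88 + \frac{1}{-64}\right)}{3} = \frac{2 \left(-88 - \frac{1}{64}\right)}{3} = \frac{2}{3} \left(- \frac{5633}{64}\right) = - \frac{5633}{96}$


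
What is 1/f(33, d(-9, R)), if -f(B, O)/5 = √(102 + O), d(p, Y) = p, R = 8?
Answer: -√93/465 ≈ -0.020739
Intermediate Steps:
f(B, O) = -5*√(102 + O)
1/f(33, d(-9, R)) = 1/(-5*√(102 - 9)) = 1/(-5*√93) = -√93/465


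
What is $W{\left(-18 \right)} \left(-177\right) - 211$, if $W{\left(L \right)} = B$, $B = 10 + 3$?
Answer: $-2512$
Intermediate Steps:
$B = 13$
$W{\left(L \right)} = 13$
$W{\left(-18 \right)} \left(-177\right) - 211 = 13 \left(-177\right) - 211 = -2301 - 211 = -2512$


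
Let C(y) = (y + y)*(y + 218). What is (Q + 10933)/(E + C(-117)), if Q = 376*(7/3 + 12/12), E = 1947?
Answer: -36559/65061 ≈ -0.56192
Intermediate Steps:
Q = 3760/3 (Q = 376*(7*(⅓) + 12*(1/12)) = 376*(7/3 + 1) = 376*(10/3) = 3760/3 ≈ 1253.3)
C(y) = 2*y*(218 + y) (C(y) = (2*y)*(218 + y) = 2*y*(218 + y))
(Q + 10933)/(E + C(-117)) = (3760/3 + 10933)/(1947 + 2*(-117)*(218 - 117)) = 36559/(3*(1947 + 2*(-117)*101)) = 36559/(3*(1947 - 23634)) = (36559/3)/(-21687) = (36559/3)*(-1/21687) = -36559/65061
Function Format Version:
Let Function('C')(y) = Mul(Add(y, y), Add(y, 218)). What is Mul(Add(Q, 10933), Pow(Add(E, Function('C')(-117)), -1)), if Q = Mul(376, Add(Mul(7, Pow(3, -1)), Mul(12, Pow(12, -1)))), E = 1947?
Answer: Rational(-36559, 65061) ≈ -0.56192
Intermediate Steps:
Q = Rational(3760, 3) (Q = Mul(376, Add(Mul(7, Rational(1, 3)), Mul(12, Rational(1, 12)))) = Mul(376, Add(Rational(7, 3), 1)) = Mul(376, Rational(10, 3)) = Rational(3760, 3) ≈ 1253.3)
Function('C')(y) = Mul(2, y, Add(218, y)) (Function('C')(y) = Mul(Mul(2, y), Add(218, y)) = Mul(2, y, Add(218, y)))
Mul(Add(Q, 10933), Pow(Add(E, Function('C')(-117)), -1)) = Mul(Add(Rational(3760, 3), 10933), Pow(Add(1947, Mul(2, -117, Add(218, -117))), -1)) = Mul(Rational(36559, 3), Pow(Add(1947, Mul(2, -117, 101)), -1)) = Mul(Rational(36559, 3), Pow(Add(1947, -23634), -1)) = Mul(Rational(36559, 3), Pow(-21687, -1)) = Mul(Rational(36559, 3), Rational(-1, 21687)) = Rational(-36559, 65061)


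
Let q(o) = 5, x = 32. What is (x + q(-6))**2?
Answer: 1369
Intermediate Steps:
(x + q(-6))**2 = (32 + 5)**2 = 37**2 = 1369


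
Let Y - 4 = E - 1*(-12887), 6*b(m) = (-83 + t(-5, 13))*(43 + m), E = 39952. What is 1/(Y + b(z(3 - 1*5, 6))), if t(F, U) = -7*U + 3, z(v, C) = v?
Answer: 2/103349 ≈ 1.9352e-5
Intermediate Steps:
t(F, U) = 3 - 7*U
b(m) = -2451/2 - 57*m/2 (b(m) = ((-83 + (3 - 7*13))*(43 + m))/6 = ((-83 + (3 - 91))*(43 + m))/6 = ((-83 - 88)*(43 + m))/6 = (-171*(43 + m))/6 = (-7353 - 171*m)/6 = -2451/2 - 57*m/2)
Y = 52843 (Y = 4 + (39952 - 1*(-12887)) = 4 + (39952 + 12887) = 4 + 52839 = 52843)
1/(Y + b(z(3 - 1*5, 6))) = 1/(52843 + (-2451/2 - 57*(3 - 1*5)/2)) = 1/(52843 + (-2451/2 - 57*(3 - 5)/2)) = 1/(52843 + (-2451/2 - 57/2*(-2))) = 1/(52843 + (-2451/2 + 57)) = 1/(52843 - 2337/2) = 1/(103349/2) = 2/103349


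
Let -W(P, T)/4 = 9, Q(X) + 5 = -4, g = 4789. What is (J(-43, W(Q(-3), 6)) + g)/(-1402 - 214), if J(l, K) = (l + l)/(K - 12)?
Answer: -114979/38784 ≈ -2.9646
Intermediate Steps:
Q(X) = -9 (Q(X) = -5 - 4 = -9)
W(P, T) = -36 (W(P, T) = -4*9 = -36)
J(l, K) = 2*l/(-12 + K) (J(l, K) = (2*l)/(-12 + K) = 2*l/(-12 + K))
(J(-43, W(Q(-3), 6)) + g)/(-1402 - 214) = (2*(-43)/(-12 - 36) + 4789)/(-1402 - 214) = (2*(-43)/(-48) + 4789)/(-1616) = (2*(-43)*(-1/48) + 4789)*(-1/1616) = (43/24 + 4789)*(-1/1616) = (114979/24)*(-1/1616) = -114979/38784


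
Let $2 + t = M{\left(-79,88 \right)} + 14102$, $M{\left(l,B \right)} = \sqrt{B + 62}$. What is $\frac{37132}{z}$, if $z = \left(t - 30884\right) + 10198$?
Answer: $- \frac{122275676}{21687623} - \frac{92830 \sqrt{6}}{21687623} \approx -5.6485$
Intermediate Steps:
$M{\left(l,B \right)} = \sqrt{62 + B}$
$t = 14100 + 5 \sqrt{6}$ ($t = -2 + \left(\sqrt{62 + 88} + 14102\right) = -2 + \left(\sqrt{150} + 14102\right) = -2 + \left(5 \sqrt{6} + 14102\right) = -2 + \left(14102 + 5 \sqrt{6}\right) = 14100 + 5 \sqrt{6} \approx 14112.0$)
$z = -6586 + 5 \sqrt{6}$ ($z = \left(\left(14100 + 5 \sqrt{6}\right) - 30884\right) + 10198 = \left(-16784 + 5 \sqrt{6}\right) + 10198 = -6586 + 5 \sqrt{6} \approx -6573.8$)
$\frac{37132}{z} = \frac{37132}{-6586 + 5 \sqrt{6}}$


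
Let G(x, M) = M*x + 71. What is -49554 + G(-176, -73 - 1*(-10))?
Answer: -38395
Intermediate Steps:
G(x, M) = 71 + M*x
-49554 + G(-176, -73 - 1*(-10)) = -49554 + (71 + (-73 - 1*(-10))*(-176)) = -49554 + (71 + (-73 + 10)*(-176)) = -49554 + (71 - 63*(-176)) = -49554 + (71 + 11088) = -49554 + 11159 = -38395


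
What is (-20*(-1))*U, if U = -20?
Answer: -400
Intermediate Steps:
(-20*(-1))*U = -20*(-1)*(-20) = 20*(-20) = -400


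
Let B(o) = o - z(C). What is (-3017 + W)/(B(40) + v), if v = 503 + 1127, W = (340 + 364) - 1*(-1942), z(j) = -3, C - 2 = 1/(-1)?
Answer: -53/239 ≈ -0.22176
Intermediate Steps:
C = 1 (C = 2 + 1/(-1) = 2 + 1*(-1) = 2 - 1 = 1)
W = 2646 (W = 704 + 1942 = 2646)
v = 1630
B(o) = 3 + o (B(o) = o - 1*(-3) = o + 3 = 3 + o)
(-3017 + W)/(B(40) + v) = (-3017 + 2646)/((3 + 40) + 1630) = -371/(43 + 1630) = -371/1673 = -371*1/1673 = -53/239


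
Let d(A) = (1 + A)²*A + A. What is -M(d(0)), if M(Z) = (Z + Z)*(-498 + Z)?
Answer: 0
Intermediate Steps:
d(A) = A + A*(1 + A)² (d(A) = A*(1 + A)² + A = A + A*(1 + A)²)
M(Z) = 2*Z*(-498 + Z) (M(Z) = (2*Z)*(-498 + Z) = 2*Z*(-498 + Z))
-M(d(0)) = -2*0*(1 + (1 + 0)²)*(-498 + 0*(1 + (1 + 0)²)) = -2*0*(1 + 1²)*(-498 + 0*(1 + 1²)) = -2*0*(1 + 1)*(-498 + 0*(1 + 1)) = -2*0*2*(-498 + 0*2) = -2*0*(-498 + 0) = -2*0*(-498) = -1*0 = 0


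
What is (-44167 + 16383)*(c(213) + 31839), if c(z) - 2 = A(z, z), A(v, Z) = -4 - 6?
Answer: -884392504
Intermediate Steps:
A(v, Z) = -10
c(z) = -8 (c(z) = 2 - 10 = -8)
(-44167 + 16383)*(c(213) + 31839) = (-44167 + 16383)*(-8 + 31839) = -27784*31831 = -884392504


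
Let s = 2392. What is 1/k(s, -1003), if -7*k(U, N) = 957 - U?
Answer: 1/205 ≈ 0.0048781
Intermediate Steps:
k(U, N) = -957/7 + U/7 (k(U, N) = -(957 - U)/7 = -957/7 + U/7)
1/k(s, -1003) = 1/(-957/7 + (1/7)*2392) = 1/(-957/7 + 2392/7) = 1/205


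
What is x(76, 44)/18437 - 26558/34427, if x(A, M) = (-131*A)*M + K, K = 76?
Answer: -15568262722/634730599 ≈ -24.527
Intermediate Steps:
x(A, M) = 76 - 131*A*M (x(A, M) = (-131*A)*M + 76 = -131*A*M + 76 = 76 - 131*A*M)
x(76, 44)/18437 - 26558/34427 = (76 - 131*76*44)/18437 - 26558/34427 = (76 - 438064)*(1/18437) - 26558*1/34427 = -437988*1/18437 - 26558/34427 = -437988/18437 - 26558/34427 = -15568262722/634730599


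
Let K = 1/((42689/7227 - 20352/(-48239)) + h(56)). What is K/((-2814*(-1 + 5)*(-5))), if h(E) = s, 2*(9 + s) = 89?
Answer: 116207751/273567400899940 ≈ 4.2479e-7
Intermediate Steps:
s = 71/2 (s = -9 + (1/2)*89 = -9 + 89/2 = 71/2 ≈ 35.500)
h(E) = 71/2
K = 697246506/29164968113 (K = 1/((42689/7227 - 20352/(-48239)) + 71/2) = 1/((42689*(1/7227) - 20352*(-1/48239)) + 71/2) = 1/((42689/7227 + 20352/48239) + 71/2) = 1/(2206358575/348623253 + 71/2) = 1/(29164968113/697246506) = 697246506/29164968113 ≈ 0.023907)
K/((-2814*(-1 + 5)*(-5))) = 697246506/(29164968113*((-2814*(-1 + 5)*(-5)))) = 697246506/(29164968113*((-11256*(-5)))) = 697246506/(29164968113*((-2814*(-20)))) = (697246506/29164968113)/56280 = (697246506/29164968113)*(1/56280) = 116207751/273567400899940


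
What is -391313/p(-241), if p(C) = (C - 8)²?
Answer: -391313/62001 ≈ -6.3114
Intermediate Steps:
p(C) = (-8 + C)²
-391313/p(-241) = -391313/(-8 - 241)² = -391313/((-249)²) = -391313/62001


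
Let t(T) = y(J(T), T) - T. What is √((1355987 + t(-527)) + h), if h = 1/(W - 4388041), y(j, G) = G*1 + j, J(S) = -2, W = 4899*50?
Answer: 7*√475015466049701606/4143091 ≈ 1164.5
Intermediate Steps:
W = 244950
y(j, G) = G + j
t(T) = -2 (t(T) = (T - 2) - T = (-2 + T) - T = -2)
h = -1/4143091 (h = 1/(244950 - 4388041) = 1/(-4143091) = -1/4143091 ≈ -2.4137e-7)
√((1355987 + t(-527)) + h) = √((1355987 - 2) - 1/4143091) = √(1355985 - 1/4143091) = √(5617969249634/4143091) = 7*√475015466049701606/4143091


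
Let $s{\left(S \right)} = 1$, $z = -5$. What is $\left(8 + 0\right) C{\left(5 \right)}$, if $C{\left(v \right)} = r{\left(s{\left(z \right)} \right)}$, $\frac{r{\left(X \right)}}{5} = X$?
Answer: $40$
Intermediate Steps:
$r{\left(X \right)} = 5 X$
$C{\left(v \right)} = 5$ ($C{\left(v \right)} = 5 \cdot 1 = 5$)
$\left(8 + 0\right) C{\left(5 \right)} = \left(8 + 0\right) 5 = 8 \cdot 5 = 40$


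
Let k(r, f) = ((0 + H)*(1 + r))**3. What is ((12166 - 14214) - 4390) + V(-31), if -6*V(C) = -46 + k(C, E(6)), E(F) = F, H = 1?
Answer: -5791/3 ≈ -1930.3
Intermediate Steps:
k(r, f) = (1 + r)**3 (k(r, f) = ((0 + 1)*(1 + r))**3 = (1*(1 + r))**3 = (1 + r)**3)
V(C) = 23/3 - (1 + C)**3/6 (V(C) = -(-46 + (1 + C)**3)/6 = 23/3 - (1 + C)**3/6)
((12166 - 14214) - 4390) + V(-31) = ((12166 - 14214) - 4390) + (23/3 - (1 - 31)**3/6) = (-2048 - 4390) + (23/3 - 1/6*(-30)**3) = -6438 + (23/3 - 1/6*(-27000)) = -6438 + (23/3 + 4500) = -6438 + 13523/3 = -5791/3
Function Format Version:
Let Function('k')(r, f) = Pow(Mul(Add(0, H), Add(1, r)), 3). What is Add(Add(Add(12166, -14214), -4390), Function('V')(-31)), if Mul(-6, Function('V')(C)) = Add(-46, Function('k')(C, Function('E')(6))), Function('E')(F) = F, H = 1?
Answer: Rational(-5791, 3) ≈ -1930.3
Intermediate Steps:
Function('k')(r, f) = Pow(Add(1, r), 3) (Function('k')(r, f) = Pow(Mul(Add(0, 1), Add(1, r)), 3) = Pow(Mul(1, Add(1, r)), 3) = Pow(Add(1, r), 3))
Function('V')(C) = Add(Rational(23, 3), Mul(Rational(-1, 6), Pow(Add(1, C), 3))) (Function('V')(C) = Mul(Rational(-1, 6), Add(-46, Pow(Add(1, C), 3))) = Add(Rational(23, 3), Mul(Rational(-1, 6), Pow(Add(1, C), 3))))
Add(Add(Add(12166, -14214), -4390), Function('V')(-31)) = Add(Add(Add(12166, -14214), -4390), Add(Rational(23, 3), Mul(Rational(-1, 6), Pow(Add(1, -31), 3)))) = Add(Add(-2048, -4390), Add(Rational(23, 3), Mul(Rational(-1, 6), Pow(-30, 3)))) = Add(-6438, Add(Rational(23, 3), Mul(Rational(-1, 6), -27000))) = Add(-6438, Add(Rational(23, 3), 4500)) = Add(-6438, Rational(13523, 3)) = Rational(-5791, 3)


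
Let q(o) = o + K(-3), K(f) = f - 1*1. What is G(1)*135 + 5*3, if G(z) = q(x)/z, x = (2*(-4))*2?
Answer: -2685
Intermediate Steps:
K(f) = -1 + f (K(f) = f - 1 = -1 + f)
x = -16 (x = -8*2 = -16)
q(o) = -4 + o (q(o) = o + (-1 - 3) = o - 4 = -4 + o)
G(z) = -20/z (G(z) = (-4 - 16)/z = -20/z)
G(1)*135 + 5*3 = -20/1*135 + 5*3 = -20*1*135 + 15 = -20*135 + 15 = -2700 + 15 = -2685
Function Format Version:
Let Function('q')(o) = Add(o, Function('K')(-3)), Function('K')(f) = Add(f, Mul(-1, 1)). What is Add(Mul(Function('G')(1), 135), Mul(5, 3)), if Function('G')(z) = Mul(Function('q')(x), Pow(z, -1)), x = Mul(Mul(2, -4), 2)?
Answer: -2685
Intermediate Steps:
Function('K')(f) = Add(-1, f) (Function('K')(f) = Add(f, -1) = Add(-1, f))
x = -16 (x = Mul(-8, 2) = -16)
Function('q')(o) = Add(-4, o) (Function('q')(o) = Add(o, Add(-1, -3)) = Add(o, -4) = Add(-4, o))
Function('G')(z) = Mul(-20, Pow(z, -1)) (Function('G')(z) = Mul(Add(-4, -16), Pow(z, -1)) = Mul(-20, Pow(z, -1)))
Add(Mul(Function('G')(1), 135), Mul(5, 3)) = Add(Mul(Mul(-20, Pow(1, -1)), 135), Mul(5, 3)) = Add(Mul(Mul(-20, 1), 135), 15) = Add(Mul(-20, 135), 15) = Add(-2700, 15) = -2685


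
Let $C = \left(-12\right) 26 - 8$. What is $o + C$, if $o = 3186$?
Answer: $2866$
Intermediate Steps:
$C = -320$ ($C = -312 - 8 = -320$)
$o + C = 3186 - 320 = 2866$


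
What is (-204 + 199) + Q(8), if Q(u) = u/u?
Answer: -4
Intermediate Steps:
Q(u) = 1
(-204 + 199) + Q(8) = (-204 + 199) + 1 = -5 + 1 = -4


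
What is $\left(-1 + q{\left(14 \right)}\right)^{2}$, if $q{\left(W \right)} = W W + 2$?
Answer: $38809$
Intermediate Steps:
$q{\left(W \right)} = 2 + W^{2}$ ($q{\left(W \right)} = W^{2} + 2 = 2 + W^{2}$)
$\left(-1 + q{\left(14 \right)}\right)^{2} = \left(-1 + \left(2 + 14^{2}\right)\right)^{2} = \left(-1 + \left(2 + 196\right)\right)^{2} = \left(-1 + 198\right)^{2} = 197^{2} = 38809$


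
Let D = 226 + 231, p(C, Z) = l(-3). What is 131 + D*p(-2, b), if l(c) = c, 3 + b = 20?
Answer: -1240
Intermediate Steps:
b = 17 (b = -3 + 20 = 17)
p(C, Z) = -3
D = 457
131 + D*p(-2, b) = 131 + 457*(-3) = 131 - 1371 = -1240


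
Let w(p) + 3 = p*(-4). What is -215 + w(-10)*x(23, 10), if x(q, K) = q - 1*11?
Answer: 229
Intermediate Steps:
w(p) = -3 - 4*p (w(p) = -3 + p*(-4) = -3 - 4*p)
x(q, K) = -11 + q (x(q, K) = q - 11 = -11 + q)
-215 + w(-10)*x(23, 10) = -215 + (-3 - 4*(-10))*(-11 + 23) = -215 + (-3 + 40)*12 = -215 + 37*12 = -215 + 444 = 229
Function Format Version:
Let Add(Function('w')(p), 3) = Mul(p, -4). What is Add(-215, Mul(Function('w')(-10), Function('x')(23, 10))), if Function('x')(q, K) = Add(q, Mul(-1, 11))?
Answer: 229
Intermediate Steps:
Function('w')(p) = Add(-3, Mul(-4, p)) (Function('w')(p) = Add(-3, Mul(p, -4)) = Add(-3, Mul(-4, p)))
Function('x')(q, K) = Add(-11, q) (Function('x')(q, K) = Add(q, -11) = Add(-11, q))
Add(-215, Mul(Function('w')(-10), Function('x')(23, 10))) = Add(-215, Mul(Add(-3, Mul(-4, -10)), Add(-11, 23))) = Add(-215, Mul(Add(-3, 40), 12)) = Add(-215, Mul(37, 12)) = Add(-215, 444) = 229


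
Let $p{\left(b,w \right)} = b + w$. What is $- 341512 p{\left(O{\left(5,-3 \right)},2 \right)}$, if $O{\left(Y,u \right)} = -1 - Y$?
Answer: $1366048$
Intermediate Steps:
$- 341512 p{\left(O{\left(5,-3 \right)},2 \right)} = - 341512 \left(\left(-1 - 5\right) + 2\right) = - 341512 \left(-6 + 2\right) = \left(-341512\right) \left(-4\right) = 1366048$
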